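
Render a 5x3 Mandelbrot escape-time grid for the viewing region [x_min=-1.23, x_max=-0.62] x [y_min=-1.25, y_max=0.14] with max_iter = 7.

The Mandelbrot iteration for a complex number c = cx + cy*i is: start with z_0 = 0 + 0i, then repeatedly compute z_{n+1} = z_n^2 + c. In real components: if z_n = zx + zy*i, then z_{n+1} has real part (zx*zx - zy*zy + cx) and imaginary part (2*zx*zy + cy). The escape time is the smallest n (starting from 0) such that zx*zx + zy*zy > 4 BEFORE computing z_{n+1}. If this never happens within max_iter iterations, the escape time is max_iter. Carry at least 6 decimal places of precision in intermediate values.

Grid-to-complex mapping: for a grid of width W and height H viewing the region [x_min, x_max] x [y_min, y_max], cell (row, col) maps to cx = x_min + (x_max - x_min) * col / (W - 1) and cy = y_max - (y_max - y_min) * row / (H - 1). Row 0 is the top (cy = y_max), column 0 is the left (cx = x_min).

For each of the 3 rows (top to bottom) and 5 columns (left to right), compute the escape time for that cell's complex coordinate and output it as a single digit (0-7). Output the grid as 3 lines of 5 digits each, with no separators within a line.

(row=0, col=0): c = -1.2300 + 0.1400i → escape time 7
(row=0, col=1): c = -1.0775 + 0.1400i → escape time 7
(row=0, col=2): c = -0.9250 + 0.1400i → escape time 7
(row=0, col=3): c = -0.7725 + 0.1400i → escape time 7
(row=0, col=4): c = -0.6200 + 0.1400i → escape time 7
(row=1, col=0): c = -1.2300 + -0.5550i → escape time 4
(row=1, col=1): c = -1.0775 + -0.5550i → escape time 5
(row=1, col=2): c = -0.9250 + -0.5550i → escape time 5
(row=1, col=3): c = -0.7725 + -0.5550i → escape time 6
(row=1, col=4): c = -0.6200 + -0.5550i → escape time 7
(row=2, col=0): c = -1.2300 + -1.2500i → escape time 2
(row=2, col=1): c = -1.0775 + -1.2500i → escape time 2
(row=2, col=2): c = -0.9250 + -1.2500i → escape time 3
(row=2, col=3): c = -0.7725 + -1.2500i → escape time 3
(row=2, col=4): c = -0.6200 + -1.2500i → escape time 3

Answer: 77777
45567
22333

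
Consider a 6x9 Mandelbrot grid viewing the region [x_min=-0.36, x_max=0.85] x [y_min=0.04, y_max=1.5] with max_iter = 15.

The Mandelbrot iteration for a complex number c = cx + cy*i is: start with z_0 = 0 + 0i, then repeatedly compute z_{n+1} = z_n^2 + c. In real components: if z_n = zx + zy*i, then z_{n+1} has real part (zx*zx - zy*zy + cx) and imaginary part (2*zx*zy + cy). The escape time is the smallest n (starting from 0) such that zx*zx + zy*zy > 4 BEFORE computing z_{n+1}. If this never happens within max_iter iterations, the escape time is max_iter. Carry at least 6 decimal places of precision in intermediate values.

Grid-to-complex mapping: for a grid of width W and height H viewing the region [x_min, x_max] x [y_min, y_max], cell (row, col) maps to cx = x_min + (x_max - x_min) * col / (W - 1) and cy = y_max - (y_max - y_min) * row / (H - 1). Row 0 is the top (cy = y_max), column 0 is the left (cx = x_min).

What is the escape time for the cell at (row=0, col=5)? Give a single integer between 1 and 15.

Answer: 2

Derivation:
z_0 = 0 + 0i, c = 0.8500 + 1.5000i
Iter 1: z = 0.8500 + 1.5000i, |z|^2 = 2.9725
Iter 2: z = -0.6775 + 4.0500i, |z|^2 = 16.8615
Escaped at iteration 2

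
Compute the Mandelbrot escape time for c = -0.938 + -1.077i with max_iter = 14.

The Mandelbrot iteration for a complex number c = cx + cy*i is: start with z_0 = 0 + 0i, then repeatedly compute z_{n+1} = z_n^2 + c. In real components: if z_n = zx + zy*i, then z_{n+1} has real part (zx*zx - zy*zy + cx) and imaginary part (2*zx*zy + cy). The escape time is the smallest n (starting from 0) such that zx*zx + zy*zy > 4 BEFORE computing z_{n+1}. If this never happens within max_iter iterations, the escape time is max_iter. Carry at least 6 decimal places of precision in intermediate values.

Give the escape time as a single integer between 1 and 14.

Answer: 3

Derivation:
z_0 = 0 + 0i, c = -0.9380 + -1.0770i
Iter 1: z = -0.9380 + -1.0770i, |z|^2 = 2.0398
Iter 2: z = -1.2181 + 0.9435i, |z|^2 = 2.3738
Iter 3: z = -0.3444 + -3.3754i, |z|^2 = 11.5120
Escaped at iteration 3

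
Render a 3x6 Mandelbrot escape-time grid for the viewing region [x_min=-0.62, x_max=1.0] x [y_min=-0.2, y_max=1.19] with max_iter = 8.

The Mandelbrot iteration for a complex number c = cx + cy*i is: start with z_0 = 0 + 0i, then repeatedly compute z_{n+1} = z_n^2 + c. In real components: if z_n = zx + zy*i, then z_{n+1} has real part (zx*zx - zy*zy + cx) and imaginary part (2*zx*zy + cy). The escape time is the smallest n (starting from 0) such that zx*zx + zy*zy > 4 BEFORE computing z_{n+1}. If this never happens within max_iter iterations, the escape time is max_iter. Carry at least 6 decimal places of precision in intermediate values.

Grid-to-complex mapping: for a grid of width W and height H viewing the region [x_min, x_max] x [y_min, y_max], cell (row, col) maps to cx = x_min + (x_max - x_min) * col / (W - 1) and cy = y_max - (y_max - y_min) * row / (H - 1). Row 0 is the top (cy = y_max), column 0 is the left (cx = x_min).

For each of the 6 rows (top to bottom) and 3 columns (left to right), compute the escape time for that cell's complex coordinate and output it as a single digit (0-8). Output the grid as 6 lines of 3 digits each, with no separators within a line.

Answer: 322
442
882
882
882
882

Derivation:
(row=0, col=0): c = -0.6200 + 1.1900i → escape time 3
(row=0, col=1): c = 0.1900 + 1.1900i → escape time 2
(row=0, col=2): c = 1.0000 + 1.1900i → escape time 2
(row=1, col=0): c = -0.6200 + 0.9120i → escape time 4
(row=1, col=1): c = 0.1900 + 0.9120i → escape time 4
(row=1, col=2): c = 1.0000 + 0.9120i → escape time 2
(row=2, col=0): c = -0.6200 + 0.6340i → escape time 8
(row=2, col=1): c = 0.1900 + 0.6340i → escape time 8
(row=2, col=2): c = 1.0000 + 0.6340i → escape time 2
(row=3, col=0): c = -0.6200 + 0.3560i → escape time 8
(row=3, col=1): c = 0.1900 + 0.3560i → escape time 8
(row=3, col=2): c = 1.0000 + 0.3560i → escape time 2
(row=4, col=0): c = -0.6200 + 0.0780i → escape time 8
(row=4, col=1): c = 0.1900 + 0.0780i → escape time 8
(row=4, col=2): c = 1.0000 + 0.0780i → escape time 2
(row=5, col=0): c = -0.6200 + -0.2000i → escape time 8
(row=5, col=1): c = 0.1900 + -0.2000i → escape time 8
(row=5, col=2): c = 1.0000 + -0.2000i → escape time 2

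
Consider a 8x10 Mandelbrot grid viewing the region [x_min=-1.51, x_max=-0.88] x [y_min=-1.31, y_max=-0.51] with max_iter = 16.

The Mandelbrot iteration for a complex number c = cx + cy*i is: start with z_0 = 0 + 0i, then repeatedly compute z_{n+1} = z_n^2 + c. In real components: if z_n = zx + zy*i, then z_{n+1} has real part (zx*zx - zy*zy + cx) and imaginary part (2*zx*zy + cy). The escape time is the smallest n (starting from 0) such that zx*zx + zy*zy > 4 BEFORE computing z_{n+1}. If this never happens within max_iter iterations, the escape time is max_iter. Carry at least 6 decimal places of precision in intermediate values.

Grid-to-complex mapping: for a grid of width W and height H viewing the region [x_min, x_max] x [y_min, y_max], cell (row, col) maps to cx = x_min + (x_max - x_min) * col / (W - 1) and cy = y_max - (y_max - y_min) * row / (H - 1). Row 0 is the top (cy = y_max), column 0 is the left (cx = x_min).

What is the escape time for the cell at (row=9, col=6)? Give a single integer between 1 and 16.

Answer: 2

Derivation:
z_0 = 0 + 0i, c = -0.9700 + -1.3100i
Iter 1: z = -0.9700 + -1.3100i, |z|^2 = 2.6570
Iter 2: z = -1.7452 + 1.2314i, |z|^2 = 4.5621
Escaped at iteration 2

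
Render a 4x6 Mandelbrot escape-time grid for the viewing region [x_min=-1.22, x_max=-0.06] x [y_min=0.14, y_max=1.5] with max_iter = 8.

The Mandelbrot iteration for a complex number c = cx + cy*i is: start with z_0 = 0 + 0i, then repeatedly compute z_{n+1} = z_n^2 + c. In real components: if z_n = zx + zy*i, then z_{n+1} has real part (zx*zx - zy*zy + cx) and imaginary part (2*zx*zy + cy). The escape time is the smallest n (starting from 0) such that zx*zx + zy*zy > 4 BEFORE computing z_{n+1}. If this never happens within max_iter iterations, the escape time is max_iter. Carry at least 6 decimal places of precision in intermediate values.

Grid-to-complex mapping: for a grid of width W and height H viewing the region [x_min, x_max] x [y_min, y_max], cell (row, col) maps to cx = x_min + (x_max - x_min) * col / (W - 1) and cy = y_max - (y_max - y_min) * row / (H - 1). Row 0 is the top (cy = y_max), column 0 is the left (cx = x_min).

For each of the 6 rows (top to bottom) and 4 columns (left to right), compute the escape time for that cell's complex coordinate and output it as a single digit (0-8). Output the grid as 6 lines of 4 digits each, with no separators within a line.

Answer: 2222
2333
3348
3488
7788
8888

Derivation:
(row=0, col=0): c = -1.2200 + 1.5000i → escape time 2
(row=0, col=1): c = -0.8333 + 1.5000i → escape time 2
(row=0, col=2): c = -0.4467 + 1.5000i → escape time 2
(row=0, col=3): c = -0.0600 + 1.5000i → escape time 2
(row=1, col=0): c = -1.2200 + 1.2280i → escape time 2
(row=1, col=1): c = -0.8333 + 1.2280i → escape time 3
(row=1, col=2): c = -0.4467 + 1.2280i → escape time 3
(row=1, col=3): c = -0.0600 + 1.2280i → escape time 3
(row=2, col=0): c = -1.2200 + 0.9560i → escape time 3
(row=2, col=1): c = -0.8333 + 0.9560i → escape time 3
(row=2, col=2): c = -0.4467 + 0.9560i → escape time 4
(row=2, col=3): c = -0.0600 + 0.9560i → escape time 8
(row=3, col=0): c = -1.2200 + 0.6840i → escape time 3
(row=3, col=1): c = -0.8333 + 0.6840i → escape time 4
(row=3, col=2): c = -0.4467 + 0.6840i → escape time 8
(row=3, col=3): c = -0.0600 + 0.6840i → escape time 8
(row=4, col=0): c = -1.2200 + 0.4120i → escape time 7
(row=4, col=1): c = -0.8333 + 0.4120i → escape time 7
(row=4, col=2): c = -0.4467 + 0.4120i → escape time 8
(row=4, col=3): c = -0.0600 + 0.4120i → escape time 8
(row=5, col=0): c = -1.2200 + 0.1400i → escape time 8
(row=5, col=1): c = -0.8333 + 0.1400i → escape time 8
(row=5, col=2): c = -0.4467 + 0.1400i → escape time 8
(row=5, col=3): c = -0.0600 + 0.1400i → escape time 8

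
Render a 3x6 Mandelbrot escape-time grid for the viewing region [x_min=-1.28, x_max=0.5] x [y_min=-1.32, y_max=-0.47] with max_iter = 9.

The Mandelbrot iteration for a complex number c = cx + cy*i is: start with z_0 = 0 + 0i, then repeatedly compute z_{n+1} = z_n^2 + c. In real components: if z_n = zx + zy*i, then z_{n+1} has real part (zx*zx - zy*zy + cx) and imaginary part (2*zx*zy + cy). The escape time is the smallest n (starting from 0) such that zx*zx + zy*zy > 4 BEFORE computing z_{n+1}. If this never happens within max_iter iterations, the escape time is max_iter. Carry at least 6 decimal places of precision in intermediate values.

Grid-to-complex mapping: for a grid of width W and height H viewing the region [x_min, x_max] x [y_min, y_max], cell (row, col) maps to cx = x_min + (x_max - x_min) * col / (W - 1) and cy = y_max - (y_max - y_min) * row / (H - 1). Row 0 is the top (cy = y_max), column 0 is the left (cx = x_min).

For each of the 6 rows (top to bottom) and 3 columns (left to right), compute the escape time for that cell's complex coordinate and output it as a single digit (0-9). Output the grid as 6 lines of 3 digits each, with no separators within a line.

(row=0, col=0): c = -1.2800 + -0.4700i → escape time 5
(row=0, col=1): c = -0.3900 + -0.4700i → escape time 9
(row=0, col=2): c = 0.5000 + -0.4700i → escape time 5
(row=1, col=0): c = -1.2800 + -0.6400i → escape time 3
(row=1, col=1): c = -0.3900 + -0.6400i → escape time 9
(row=1, col=2): c = 0.5000 + -0.6400i → escape time 4
(row=2, col=0): c = -1.2800 + -0.8100i → escape time 3
(row=2, col=1): c = -0.3900 + -0.8100i → escape time 6
(row=2, col=2): c = 0.5000 + -0.8100i → escape time 3
(row=3, col=0): c = -1.2800 + -0.9800i → escape time 3
(row=3, col=1): c = -0.3900 + -0.9800i → escape time 5
(row=3, col=2): c = 0.5000 + -0.9800i → escape time 3
(row=4, col=0): c = -1.2800 + -1.1500i → escape time 2
(row=4, col=1): c = -0.3900 + -1.1500i → escape time 3
(row=4, col=2): c = 0.5000 + -1.1500i → escape time 2
(row=5, col=0): c = -1.2800 + -1.3200i → escape time 2
(row=5, col=1): c = -0.3900 + -1.3200i → escape time 2
(row=5, col=2): c = 0.5000 + -1.3200i → escape time 2

Answer: 595
394
363
353
232
222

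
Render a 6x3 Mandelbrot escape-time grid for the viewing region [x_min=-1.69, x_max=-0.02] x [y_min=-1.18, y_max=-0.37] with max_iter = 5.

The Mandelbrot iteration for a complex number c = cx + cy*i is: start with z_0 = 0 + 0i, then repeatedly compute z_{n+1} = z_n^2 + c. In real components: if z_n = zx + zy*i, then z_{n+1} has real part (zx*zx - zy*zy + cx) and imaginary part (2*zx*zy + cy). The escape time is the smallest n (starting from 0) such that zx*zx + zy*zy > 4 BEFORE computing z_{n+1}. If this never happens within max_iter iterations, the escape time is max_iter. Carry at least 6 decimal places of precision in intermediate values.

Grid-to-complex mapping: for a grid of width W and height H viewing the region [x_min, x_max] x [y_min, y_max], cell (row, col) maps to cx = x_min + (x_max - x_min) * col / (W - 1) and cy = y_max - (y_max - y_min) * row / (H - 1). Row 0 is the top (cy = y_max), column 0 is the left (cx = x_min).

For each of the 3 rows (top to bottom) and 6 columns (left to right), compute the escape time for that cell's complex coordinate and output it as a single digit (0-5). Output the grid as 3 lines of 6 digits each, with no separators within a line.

Answer: 355555
333455
123333

Derivation:
(row=0, col=0): c = -1.6900 + -0.3700i → escape time 3
(row=0, col=1): c = -1.3560 + -0.3700i → escape time 5
(row=0, col=2): c = -1.0220 + -0.3700i → escape time 5
(row=0, col=3): c = -0.6880 + -0.3700i → escape time 5
(row=0, col=4): c = -0.3540 + -0.3700i → escape time 5
(row=0, col=5): c = -0.0200 + -0.3700i → escape time 5
(row=1, col=0): c = -1.6900 + -0.7750i → escape time 3
(row=1, col=1): c = -1.3560 + -0.7750i → escape time 3
(row=1, col=2): c = -1.0220 + -0.7750i → escape time 3
(row=1, col=3): c = -0.6880 + -0.7750i → escape time 4
(row=1, col=4): c = -0.3540 + -0.7750i → escape time 5
(row=1, col=5): c = -0.0200 + -0.7750i → escape time 5
(row=2, col=0): c = -1.6900 + -1.1800i → escape time 1
(row=2, col=1): c = -1.3560 + -1.1800i → escape time 2
(row=2, col=2): c = -1.0220 + -1.1800i → escape time 3
(row=2, col=3): c = -0.6880 + -1.1800i → escape time 3
(row=2, col=4): c = -0.3540 + -1.1800i → escape time 3
(row=2, col=5): c = -0.0200 + -1.1800i → escape time 3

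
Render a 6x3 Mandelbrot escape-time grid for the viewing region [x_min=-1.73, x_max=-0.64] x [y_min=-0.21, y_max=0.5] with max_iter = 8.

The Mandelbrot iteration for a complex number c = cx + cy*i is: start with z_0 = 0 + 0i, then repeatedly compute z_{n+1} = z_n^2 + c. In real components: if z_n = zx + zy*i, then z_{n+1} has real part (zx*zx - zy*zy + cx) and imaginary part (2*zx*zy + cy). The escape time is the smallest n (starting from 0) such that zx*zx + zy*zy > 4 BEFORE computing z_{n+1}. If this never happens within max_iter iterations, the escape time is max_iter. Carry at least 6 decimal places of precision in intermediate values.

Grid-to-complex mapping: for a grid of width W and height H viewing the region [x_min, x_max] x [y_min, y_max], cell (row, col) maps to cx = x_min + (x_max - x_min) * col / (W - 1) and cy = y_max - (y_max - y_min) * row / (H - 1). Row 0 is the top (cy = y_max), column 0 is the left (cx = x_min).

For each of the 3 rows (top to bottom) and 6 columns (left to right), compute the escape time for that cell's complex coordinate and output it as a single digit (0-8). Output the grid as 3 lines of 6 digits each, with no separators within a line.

(row=0, col=0): c = -1.7300 + 0.5000i → escape time 3
(row=0, col=1): c = -1.5120 + 0.5000i → escape time 3
(row=0, col=2): c = -1.2940 + 0.5000i → escape time 4
(row=0, col=3): c = -1.0760 + 0.5000i → escape time 5
(row=0, col=4): c = -0.8580 + 0.5000i → escape time 6
(row=0, col=5): c = -0.6400 + 0.5000i → escape time 8
(row=1, col=0): c = -1.7300 + 0.1450i → escape time 4
(row=1, col=1): c = -1.5120 + 0.1450i → escape time 6
(row=1, col=2): c = -1.2940 + 0.1450i → escape time 8
(row=1, col=3): c = -1.0760 + 0.1450i → escape time 8
(row=1, col=4): c = -0.8580 + 0.1450i → escape time 8
(row=1, col=5): c = -0.6400 + 0.1450i → escape time 8
(row=2, col=0): c = -1.7300 + -0.2100i → escape time 4
(row=2, col=1): c = -1.5120 + -0.2100i → escape time 5
(row=2, col=2): c = -1.2940 + -0.2100i → escape time 8
(row=2, col=3): c = -1.0760 + -0.2100i → escape time 8
(row=2, col=4): c = -0.8580 + -0.2100i → escape time 8
(row=2, col=5): c = -0.6400 + -0.2100i → escape time 8

Answer: 334568
468888
458888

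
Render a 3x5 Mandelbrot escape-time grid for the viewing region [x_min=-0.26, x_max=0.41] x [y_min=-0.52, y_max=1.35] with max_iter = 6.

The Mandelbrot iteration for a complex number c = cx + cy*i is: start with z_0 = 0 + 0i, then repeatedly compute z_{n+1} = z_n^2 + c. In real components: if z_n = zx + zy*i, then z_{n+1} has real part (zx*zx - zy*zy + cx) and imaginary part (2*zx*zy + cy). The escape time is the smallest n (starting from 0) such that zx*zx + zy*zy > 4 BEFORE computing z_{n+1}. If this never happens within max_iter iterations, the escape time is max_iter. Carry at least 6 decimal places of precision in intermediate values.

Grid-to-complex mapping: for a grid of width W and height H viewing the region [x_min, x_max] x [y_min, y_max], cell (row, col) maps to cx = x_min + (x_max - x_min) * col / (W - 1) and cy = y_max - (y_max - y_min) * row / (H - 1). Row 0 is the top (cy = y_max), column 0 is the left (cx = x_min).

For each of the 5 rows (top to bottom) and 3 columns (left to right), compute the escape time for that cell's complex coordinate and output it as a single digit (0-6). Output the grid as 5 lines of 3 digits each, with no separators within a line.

(row=0, col=0): c = -0.2600 + 1.3500i → escape time 2
(row=0, col=1): c = 0.0750 + 1.3500i → escape time 2
(row=0, col=2): c = 0.4100 + 1.3500i → escape time 2
(row=1, col=0): c = -0.2600 + 0.8825i → escape time 6
(row=1, col=1): c = 0.0750 + 0.8825i → escape time 5
(row=1, col=2): c = 0.4100 + 0.8825i → escape time 3
(row=2, col=0): c = -0.2600 + 0.4150i → escape time 6
(row=2, col=1): c = 0.0750 + 0.4150i → escape time 6
(row=2, col=2): c = 0.4100 + 0.4150i → escape time 6
(row=3, col=0): c = -0.2600 + -0.0525i → escape time 6
(row=3, col=1): c = 0.0750 + -0.0525i → escape time 6
(row=3, col=2): c = 0.4100 + -0.0525i → escape time 6
(row=4, col=0): c = -0.2600 + -0.5200i → escape time 6
(row=4, col=1): c = 0.0750 + -0.5200i → escape time 6
(row=4, col=2): c = 0.4100 + -0.5200i → escape time 6

Answer: 222
653
666
666
666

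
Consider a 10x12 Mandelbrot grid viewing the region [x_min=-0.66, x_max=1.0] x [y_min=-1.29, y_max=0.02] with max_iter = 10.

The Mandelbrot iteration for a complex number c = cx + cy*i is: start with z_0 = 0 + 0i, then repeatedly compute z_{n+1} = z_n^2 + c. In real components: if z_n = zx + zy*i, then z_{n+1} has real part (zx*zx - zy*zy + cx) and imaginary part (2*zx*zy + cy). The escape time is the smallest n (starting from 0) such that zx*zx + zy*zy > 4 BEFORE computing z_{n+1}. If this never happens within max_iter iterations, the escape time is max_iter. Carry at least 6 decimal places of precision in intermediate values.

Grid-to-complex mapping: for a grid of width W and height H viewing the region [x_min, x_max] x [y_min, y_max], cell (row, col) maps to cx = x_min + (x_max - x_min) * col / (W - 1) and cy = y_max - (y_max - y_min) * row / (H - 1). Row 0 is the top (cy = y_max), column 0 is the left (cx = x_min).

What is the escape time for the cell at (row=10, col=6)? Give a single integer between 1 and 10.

Answer: 2

Derivation:
z_0 = 0 + 0i, c = 0.4467 + -1.1709i
Iter 1: z = 0.4467 + -1.1709i, |z|^2 = 1.5705
Iter 2: z = -0.7249 + -2.2169i, |z|^2 = 5.4401
Escaped at iteration 2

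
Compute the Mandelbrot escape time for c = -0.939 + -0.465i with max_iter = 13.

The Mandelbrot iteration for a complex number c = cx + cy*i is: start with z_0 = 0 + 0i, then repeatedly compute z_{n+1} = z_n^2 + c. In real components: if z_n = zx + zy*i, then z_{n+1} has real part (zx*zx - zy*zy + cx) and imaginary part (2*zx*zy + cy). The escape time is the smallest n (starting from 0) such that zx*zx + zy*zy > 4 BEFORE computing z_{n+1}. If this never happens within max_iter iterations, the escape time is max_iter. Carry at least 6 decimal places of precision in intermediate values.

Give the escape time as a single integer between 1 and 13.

Answer: 5

Derivation:
z_0 = 0 + 0i, c = -0.9390 + -0.4650i
Iter 1: z = -0.9390 + -0.4650i, |z|^2 = 1.0979
Iter 2: z = -0.2735 + 0.4083i, |z|^2 = 0.2415
Iter 3: z = -1.0309 + -0.6883i, |z|^2 = 1.5365
Iter 4: z = -0.3501 + 0.9542i, |z|^2 = 1.0330
Iter 5: z = -1.7269 + -1.1331i, |z|^2 = 4.2659
Escaped at iteration 5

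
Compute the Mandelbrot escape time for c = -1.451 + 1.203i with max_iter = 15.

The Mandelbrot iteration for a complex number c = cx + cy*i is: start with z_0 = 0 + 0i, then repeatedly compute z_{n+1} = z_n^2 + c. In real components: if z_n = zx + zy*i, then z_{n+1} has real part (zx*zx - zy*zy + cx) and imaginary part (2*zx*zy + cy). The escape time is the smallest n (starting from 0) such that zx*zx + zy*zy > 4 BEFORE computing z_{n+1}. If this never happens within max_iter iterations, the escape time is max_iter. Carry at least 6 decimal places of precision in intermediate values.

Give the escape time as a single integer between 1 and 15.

Answer: 2

Derivation:
z_0 = 0 + 0i, c = -1.4510 + 1.2030i
Iter 1: z = -1.4510 + 1.2030i, |z|^2 = 3.5526
Iter 2: z = -0.7928 + -2.2881i, |z|^2 = 5.8640
Escaped at iteration 2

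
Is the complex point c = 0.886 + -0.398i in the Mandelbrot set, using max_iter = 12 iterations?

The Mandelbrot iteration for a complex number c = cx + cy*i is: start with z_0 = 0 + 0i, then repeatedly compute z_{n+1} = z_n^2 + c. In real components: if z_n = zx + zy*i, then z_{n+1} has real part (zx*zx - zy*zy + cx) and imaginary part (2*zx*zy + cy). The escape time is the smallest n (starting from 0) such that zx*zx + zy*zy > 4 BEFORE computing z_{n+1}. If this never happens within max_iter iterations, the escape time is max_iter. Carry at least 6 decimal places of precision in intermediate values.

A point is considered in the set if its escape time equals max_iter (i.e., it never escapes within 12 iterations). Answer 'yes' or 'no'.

Answer: no

Derivation:
z_0 = 0 + 0i, c = 0.8860 + -0.3980i
Iter 1: z = 0.8860 + -0.3980i, |z|^2 = 0.9434
Iter 2: z = 1.5126 + -1.1033i, |z|^2 = 3.5051
Iter 3: z = 1.9568 + -3.7356i, |z|^2 = 17.7833
Escaped at iteration 3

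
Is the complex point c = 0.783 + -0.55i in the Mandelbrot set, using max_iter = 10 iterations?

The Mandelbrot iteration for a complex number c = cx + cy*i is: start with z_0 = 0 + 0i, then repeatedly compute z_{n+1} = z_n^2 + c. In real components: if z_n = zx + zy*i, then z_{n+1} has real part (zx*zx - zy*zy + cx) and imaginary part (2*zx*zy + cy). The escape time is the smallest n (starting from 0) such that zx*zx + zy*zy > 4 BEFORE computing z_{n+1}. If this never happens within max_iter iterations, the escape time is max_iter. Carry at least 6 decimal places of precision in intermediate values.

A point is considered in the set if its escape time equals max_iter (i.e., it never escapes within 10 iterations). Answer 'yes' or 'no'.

z_0 = 0 + 0i, c = 0.7830 + -0.5500i
Iter 1: z = 0.7830 + -0.5500i, |z|^2 = 0.9156
Iter 2: z = 1.0936 + -1.4113i, |z|^2 = 3.1877
Iter 3: z = -0.0128 + -3.6368i, |z|^2 = 13.2262
Escaped at iteration 3

Answer: no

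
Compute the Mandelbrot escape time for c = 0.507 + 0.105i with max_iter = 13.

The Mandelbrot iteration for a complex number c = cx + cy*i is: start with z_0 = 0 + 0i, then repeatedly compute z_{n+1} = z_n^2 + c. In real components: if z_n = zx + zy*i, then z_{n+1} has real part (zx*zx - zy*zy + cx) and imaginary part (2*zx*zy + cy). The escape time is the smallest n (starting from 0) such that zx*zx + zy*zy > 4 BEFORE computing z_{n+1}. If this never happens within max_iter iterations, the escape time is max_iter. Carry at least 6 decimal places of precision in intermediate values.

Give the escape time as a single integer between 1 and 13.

Answer: 5

Derivation:
z_0 = 0 + 0i, c = 0.5070 + 0.1050i
Iter 1: z = 0.5070 + 0.1050i, |z|^2 = 0.2681
Iter 2: z = 0.7530 + 0.2115i, |z|^2 = 0.6118
Iter 3: z = 1.0293 + 0.4235i, |z|^2 = 1.2388
Iter 4: z = 1.3872 + 0.9768i, |z|^2 = 2.8784
Iter 5: z = 1.4771 + 2.8150i, |z|^2 = 10.1060
Escaped at iteration 5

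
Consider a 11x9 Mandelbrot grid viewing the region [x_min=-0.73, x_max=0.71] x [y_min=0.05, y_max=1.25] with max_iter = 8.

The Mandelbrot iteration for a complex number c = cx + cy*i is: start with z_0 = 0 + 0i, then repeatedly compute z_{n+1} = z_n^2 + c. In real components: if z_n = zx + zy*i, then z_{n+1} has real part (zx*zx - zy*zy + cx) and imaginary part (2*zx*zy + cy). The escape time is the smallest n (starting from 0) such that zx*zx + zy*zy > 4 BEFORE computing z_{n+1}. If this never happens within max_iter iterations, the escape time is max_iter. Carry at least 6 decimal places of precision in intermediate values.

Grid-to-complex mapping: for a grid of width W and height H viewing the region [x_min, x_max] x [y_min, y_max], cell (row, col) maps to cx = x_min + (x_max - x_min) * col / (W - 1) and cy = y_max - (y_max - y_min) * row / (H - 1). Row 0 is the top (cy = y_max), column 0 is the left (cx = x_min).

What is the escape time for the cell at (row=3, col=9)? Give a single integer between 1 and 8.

Answer: 3

Derivation:
z_0 = 0 + 0i, c = 0.5660 + 0.8000i
Iter 1: z = 0.5660 + 0.8000i, |z|^2 = 0.9604
Iter 2: z = 0.2464 + 1.7056i, |z|^2 = 2.9698
Iter 3: z = -2.2824 + 1.6404i, |z|^2 = 7.9001
Escaped at iteration 3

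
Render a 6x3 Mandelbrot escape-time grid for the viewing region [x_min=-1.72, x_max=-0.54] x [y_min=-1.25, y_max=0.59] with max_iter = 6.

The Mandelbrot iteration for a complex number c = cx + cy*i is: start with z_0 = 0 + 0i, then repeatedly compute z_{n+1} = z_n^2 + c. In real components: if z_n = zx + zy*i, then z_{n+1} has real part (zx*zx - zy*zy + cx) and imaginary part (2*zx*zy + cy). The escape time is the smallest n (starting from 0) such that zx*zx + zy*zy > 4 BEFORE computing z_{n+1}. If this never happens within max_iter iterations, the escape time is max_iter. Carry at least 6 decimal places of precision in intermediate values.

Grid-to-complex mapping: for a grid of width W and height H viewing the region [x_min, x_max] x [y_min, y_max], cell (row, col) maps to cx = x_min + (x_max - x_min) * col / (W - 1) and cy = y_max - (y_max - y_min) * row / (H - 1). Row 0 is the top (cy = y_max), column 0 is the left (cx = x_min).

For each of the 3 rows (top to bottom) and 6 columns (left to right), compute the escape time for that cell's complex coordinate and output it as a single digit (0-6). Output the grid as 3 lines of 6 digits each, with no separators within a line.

Answer: 333556
456666
122233

Derivation:
(row=0, col=0): c = -1.7200 + 0.5900i → escape time 3
(row=0, col=1): c = -1.4840 + 0.5900i → escape time 3
(row=0, col=2): c = -1.2480 + 0.5900i → escape time 3
(row=0, col=3): c = -1.0120 + 0.5900i → escape time 5
(row=0, col=4): c = -0.7760 + 0.5900i → escape time 5
(row=0, col=5): c = -0.5400 + 0.5900i → escape time 6
(row=1, col=0): c = -1.7200 + -0.3300i → escape time 4
(row=1, col=1): c = -1.4840 + -0.3300i → escape time 5
(row=1, col=2): c = -1.2480 + -0.3300i → escape time 6
(row=1, col=3): c = -1.0120 + -0.3300i → escape time 6
(row=1, col=4): c = -0.7760 + -0.3300i → escape time 6
(row=1, col=5): c = -0.5400 + -0.3300i → escape time 6
(row=2, col=0): c = -1.7200 + -1.2500i → escape time 1
(row=2, col=1): c = -1.4840 + -1.2500i → escape time 2
(row=2, col=2): c = -1.2480 + -1.2500i → escape time 2
(row=2, col=3): c = -1.0120 + -1.2500i → escape time 2
(row=2, col=4): c = -0.7760 + -1.2500i → escape time 3
(row=2, col=5): c = -0.5400 + -1.2500i → escape time 3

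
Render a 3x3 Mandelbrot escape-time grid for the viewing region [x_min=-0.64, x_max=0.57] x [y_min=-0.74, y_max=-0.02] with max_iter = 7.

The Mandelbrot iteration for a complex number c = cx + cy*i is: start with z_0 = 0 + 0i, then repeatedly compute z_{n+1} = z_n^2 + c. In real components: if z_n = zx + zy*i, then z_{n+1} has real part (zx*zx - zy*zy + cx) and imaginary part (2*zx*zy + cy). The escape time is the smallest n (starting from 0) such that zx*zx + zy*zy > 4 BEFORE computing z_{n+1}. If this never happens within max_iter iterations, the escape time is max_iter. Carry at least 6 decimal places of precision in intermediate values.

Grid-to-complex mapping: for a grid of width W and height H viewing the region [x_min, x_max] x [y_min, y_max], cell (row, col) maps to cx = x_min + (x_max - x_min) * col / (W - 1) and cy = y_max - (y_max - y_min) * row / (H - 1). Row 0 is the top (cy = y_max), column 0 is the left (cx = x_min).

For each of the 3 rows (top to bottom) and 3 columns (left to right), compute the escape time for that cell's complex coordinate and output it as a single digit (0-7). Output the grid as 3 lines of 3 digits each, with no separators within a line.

(row=0, col=0): c = -0.6400 + -0.0200i → escape time 7
(row=0, col=1): c = -0.0350 + -0.0200i → escape time 7
(row=0, col=2): c = 0.5700 + -0.0200i → escape time 4
(row=1, col=0): c = -0.6400 + -0.3800i → escape time 7
(row=1, col=1): c = -0.0350 + -0.3800i → escape time 7
(row=1, col=2): c = 0.5700 + -0.3800i → escape time 4
(row=2, col=0): c = -0.6400 + -0.7400i → escape time 5
(row=2, col=1): c = -0.0350 + -0.7400i → escape time 7
(row=2, col=2): c = 0.5700 + -0.7400i → escape time 3

Answer: 774
774
573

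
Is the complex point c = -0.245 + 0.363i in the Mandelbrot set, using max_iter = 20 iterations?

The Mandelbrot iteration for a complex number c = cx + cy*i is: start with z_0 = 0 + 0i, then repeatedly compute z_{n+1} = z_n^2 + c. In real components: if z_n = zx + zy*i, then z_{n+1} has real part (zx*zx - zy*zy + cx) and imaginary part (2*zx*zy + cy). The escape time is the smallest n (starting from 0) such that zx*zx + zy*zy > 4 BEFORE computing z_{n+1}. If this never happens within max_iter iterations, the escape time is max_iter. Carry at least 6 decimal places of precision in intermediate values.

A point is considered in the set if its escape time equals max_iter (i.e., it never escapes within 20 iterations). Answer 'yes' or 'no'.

z_0 = 0 + 0i, c = -0.2450 + 0.3630i
Iter 1: z = -0.2450 + 0.3630i, |z|^2 = 0.1918
Iter 2: z = -0.3167 + 0.1851i, |z|^2 = 0.1346
Iter 3: z = -0.1789 + 0.2457i, |z|^2 = 0.0924
Iter 4: z = -0.2734 + 0.2751i, |z|^2 = 0.1504
Iter 5: z = -0.2459 + 0.2126i, |z|^2 = 0.1057
Iter 6: z = -0.2297 + 0.2584i, |z|^2 = 0.1196
Iter 7: z = -0.2590 + 0.2443i, |z|^2 = 0.1268
Iter 8: z = -0.2376 + 0.2365i, |z|^2 = 0.1124
Iter 9: z = -0.2445 + 0.2506i, |z|^2 = 0.1226
Iter 10: z = -0.2481 + 0.2405i, |z|^2 = 0.1193
Iter 11: z = -0.2413 + 0.2437i, |z|^2 = 0.1176
Iter 12: z = -0.2462 + 0.2454i, |z|^2 = 0.1208
Iter 13: z = -0.2446 + 0.2422i, |z|^2 = 0.1185
Iter 14: z = -0.2438 + 0.2445i, |z|^2 = 0.1192
Iter 15: z = -0.2453 + 0.2438i, |z|^2 = 0.1196
Iter 16: z = -0.2442 + 0.2434i, |z|^2 = 0.1189
Iter 17: z = -0.2446 + 0.2441i, |z|^2 = 0.1194
Iter 18: z = -0.2448 + 0.2436i, |z|^2 = 0.1192
Iter 19: z = -0.2444 + 0.2438i, |z|^2 = 0.1192
Did not escape in 20 iterations → in set

Answer: yes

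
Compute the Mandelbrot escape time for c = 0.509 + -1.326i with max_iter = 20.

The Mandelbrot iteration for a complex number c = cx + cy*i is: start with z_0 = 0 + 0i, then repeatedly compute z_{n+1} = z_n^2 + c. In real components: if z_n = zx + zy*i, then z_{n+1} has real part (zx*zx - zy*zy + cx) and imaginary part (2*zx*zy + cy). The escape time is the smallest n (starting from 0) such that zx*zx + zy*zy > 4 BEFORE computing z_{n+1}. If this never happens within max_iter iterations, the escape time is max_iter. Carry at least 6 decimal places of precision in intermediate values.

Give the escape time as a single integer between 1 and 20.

Answer: 2

Derivation:
z_0 = 0 + 0i, c = 0.5090 + -1.3260i
Iter 1: z = 0.5090 + -1.3260i, |z|^2 = 2.0174
Iter 2: z = -0.9902 + -2.6759i, |z|^2 = 8.1408
Escaped at iteration 2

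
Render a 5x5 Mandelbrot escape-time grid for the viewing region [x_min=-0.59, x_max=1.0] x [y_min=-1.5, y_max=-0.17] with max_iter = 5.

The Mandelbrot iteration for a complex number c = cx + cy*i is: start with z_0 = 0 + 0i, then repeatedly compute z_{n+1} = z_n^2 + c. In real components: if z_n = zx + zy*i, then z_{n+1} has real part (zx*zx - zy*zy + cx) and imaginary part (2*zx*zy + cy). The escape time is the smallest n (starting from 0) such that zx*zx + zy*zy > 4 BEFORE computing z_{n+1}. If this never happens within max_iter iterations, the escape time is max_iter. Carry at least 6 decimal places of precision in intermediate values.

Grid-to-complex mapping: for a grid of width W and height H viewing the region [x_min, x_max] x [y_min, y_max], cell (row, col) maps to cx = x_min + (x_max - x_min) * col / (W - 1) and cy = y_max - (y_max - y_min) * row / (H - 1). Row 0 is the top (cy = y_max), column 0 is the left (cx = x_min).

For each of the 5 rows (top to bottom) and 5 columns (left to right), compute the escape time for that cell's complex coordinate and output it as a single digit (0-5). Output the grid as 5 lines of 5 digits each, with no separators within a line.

Answer: 55542
55532
45532
34322
22222

Derivation:
(row=0, col=0): c = -0.5900 + -0.1700i → escape time 5
(row=0, col=1): c = -0.1925 + -0.1700i → escape time 5
(row=0, col=2): c = 0.2050 + -0.1700i → escape time 5
(row=0, col=3): c = 0.6025 + -0.1700i → escape time 4
(row=0, col=4): c = 1.0000 + -0.1700i → escape time 2
(row=1, col=0): c = -0.5900 + -0.5025i → escape time 5
(row=1, col=1): c = -0.1925 + -0.5025i → escape time 5
(row=1, col=2): c = 0.2050 + -0.5025i → escape time 5
(row=1, col=3): c = 0.6025 + -0.5025i → escape time 3
(row=1, col=4): c = 1.0000 + -0.5025i → escape time 2
(row=2, col=0): c = -0.5900 + -0.8350i → escape time 4
(row=2, col=1): c = -0.1925 + -0.8350i → escape time 5
(row=2, col=2): c = 0.2050 + -0.8350i → escape time 5
(row=2, col=3): c = 0.6025 + -0.8350i → escape time 3
(row=2, col=4): c = 1.0000 + -0.8350i → escape time 2
(row=3, col=0): c = -0.5900 + -1.1675i → escape time 3
(row=3, col=1): c = -0.1925 + -1.1675i → escape time 4
(row=3, col=2): c = 0.2050 + -1.1675i → escape time 3
(row=3, col=3): c = 0.6025 + -1.1675i → escape time 2
(row=3, col=4): c = 1.0000 + -1.1675i → escape time 2
(row=4, col=0): c = -0.5900 + -1.5000i → escape time 2
(row=4, col=1): c = -0.1925 + -1.5000i → escape time 2
(row=4, col=2): c = 0.2050 + -1.5000i → escape time 2
(row=4, col=3): c = 0.6025 + -1.5000i → escape time 2
(row=4, col=4): c = 1.0000 + -1.5000i → escape time 2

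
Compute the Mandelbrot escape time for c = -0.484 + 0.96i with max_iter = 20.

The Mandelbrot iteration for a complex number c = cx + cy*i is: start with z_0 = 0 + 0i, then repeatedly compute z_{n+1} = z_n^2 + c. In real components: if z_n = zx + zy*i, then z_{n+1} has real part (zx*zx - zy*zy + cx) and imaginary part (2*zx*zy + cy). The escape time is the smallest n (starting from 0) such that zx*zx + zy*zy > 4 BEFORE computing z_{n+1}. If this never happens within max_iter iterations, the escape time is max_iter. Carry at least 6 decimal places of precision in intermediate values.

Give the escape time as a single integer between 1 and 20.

z_0 = 0 + 0i, c = -0.4840 + 0.9600i
Iter 1: z = -0.4840 + 0.9600i, |z|^2 = 1.1559
Iter 2: z = -1.1713 + 0.0307i, |z|^2 = 1.3730
Iter 3: z = 0.8871 + 0.8880i, |z|^2 = 1.5756
Iter 4: z = -0.4857 + 2.5356i, |z|^2 = 6.6649
Escaped at iteration 4

Answer: 4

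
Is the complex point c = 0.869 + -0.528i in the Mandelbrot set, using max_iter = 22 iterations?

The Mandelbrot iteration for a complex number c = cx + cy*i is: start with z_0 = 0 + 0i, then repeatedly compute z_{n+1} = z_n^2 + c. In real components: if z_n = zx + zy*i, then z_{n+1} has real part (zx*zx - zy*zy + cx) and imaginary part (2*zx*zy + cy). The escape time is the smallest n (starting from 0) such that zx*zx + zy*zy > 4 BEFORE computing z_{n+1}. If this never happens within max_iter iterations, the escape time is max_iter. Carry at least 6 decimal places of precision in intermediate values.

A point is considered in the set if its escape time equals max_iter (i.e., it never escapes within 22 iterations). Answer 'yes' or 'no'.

Answer: no

Derivation:
z_0 = 0 + 0i, c = 0.8690 + -0.5280i
Iter 1: z = 0.8690 + -0.5280i, |z|^2 = 1.0339
Iter 2: z = 1.3454 + -1.4457i, |z|^2 = 3.9000
Iter 3: z = 0.5891 + -4.4179i, |z|^2 = 19.8651
Escaped at iteration 3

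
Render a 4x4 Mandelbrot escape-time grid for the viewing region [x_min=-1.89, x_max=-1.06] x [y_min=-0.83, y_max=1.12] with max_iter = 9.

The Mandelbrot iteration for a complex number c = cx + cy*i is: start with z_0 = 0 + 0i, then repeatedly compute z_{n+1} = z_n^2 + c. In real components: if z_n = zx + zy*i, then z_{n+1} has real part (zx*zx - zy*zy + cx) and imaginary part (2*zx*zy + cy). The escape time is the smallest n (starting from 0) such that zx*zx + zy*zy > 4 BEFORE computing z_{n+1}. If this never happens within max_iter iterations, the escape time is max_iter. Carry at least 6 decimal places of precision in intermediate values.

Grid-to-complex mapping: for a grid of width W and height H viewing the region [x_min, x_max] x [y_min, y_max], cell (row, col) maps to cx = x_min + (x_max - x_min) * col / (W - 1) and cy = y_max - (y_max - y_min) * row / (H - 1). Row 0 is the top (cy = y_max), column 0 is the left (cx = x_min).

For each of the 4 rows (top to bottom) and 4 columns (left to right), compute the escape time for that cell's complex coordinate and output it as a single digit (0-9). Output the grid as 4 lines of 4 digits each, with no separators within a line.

(row=0, col=0): c = -1.8900 + 1.1200i → escape time 1
(row=0, col=1): c = -1.6133 + 1.1200i → escape time 2
(row=0, col=2): c = -1.3367 + 1.1200i → escape time 2
(row=0, col=3): c = -1.0600 + 1.1200i → escape time 3
(row=1, col=0): c = -1.8900 + 0.4700i → escape time 3
(row=1, col=1): c = -1.6133 + 0.4700i → escape time 3
(row=1, col=2): c = -1.3367 + 0.4700i → escape time 4
(row=1, col=3): c = -1.0600 + 0.4700i → escape time 5
(row=2, col=0): c = -1.8900 + -0.1800i → escape time 4
(row=2, col=1): c = -1.6133 + -0.1800i → escape time 5
(row=2, col=2): c = -1.3367 + -0.1800i → escape time 8
(row=2, col=3): c = -1.0600 + -0.1800i → escape time 9
(row=3, col=0): c = -1.8900 + -0.8300i → escape time 1
(row=3, col=1): c = -1.6133 + -0.8300i → escape time 3
(row=3, col=2): c = -1.3367 + -0.8300i → escape time 3
(row=3, col=3): c = -1.0600 + -0.8300i → escape time 3

Answer: 1223
3345
4589
1333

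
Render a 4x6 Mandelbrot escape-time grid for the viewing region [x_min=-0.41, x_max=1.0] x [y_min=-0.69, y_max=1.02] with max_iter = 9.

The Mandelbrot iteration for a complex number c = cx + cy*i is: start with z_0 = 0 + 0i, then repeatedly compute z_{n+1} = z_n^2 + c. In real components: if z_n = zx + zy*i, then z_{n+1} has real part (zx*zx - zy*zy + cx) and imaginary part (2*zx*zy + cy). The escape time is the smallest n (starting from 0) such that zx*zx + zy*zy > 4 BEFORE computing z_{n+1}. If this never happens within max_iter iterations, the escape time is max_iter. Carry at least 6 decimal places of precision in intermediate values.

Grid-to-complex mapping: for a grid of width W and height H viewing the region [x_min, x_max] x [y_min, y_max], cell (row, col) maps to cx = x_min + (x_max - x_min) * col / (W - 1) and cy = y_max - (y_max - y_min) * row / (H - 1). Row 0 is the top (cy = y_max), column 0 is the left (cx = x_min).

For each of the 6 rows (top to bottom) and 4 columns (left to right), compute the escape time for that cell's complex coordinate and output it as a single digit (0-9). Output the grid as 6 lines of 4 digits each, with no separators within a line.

(row=0, col=0): c = -0.4100 + 1.0200i → escape time 4
(row=0, col=1): c = 0.0600 + 1.0200i → escape time 4
(row=0, col=2): c = 0.5300 + 1.0200i → escape time 2
(row=0, col=3): c = 1.0000 + 1.0200i → escape time 2
(row=1, col=0): c = -0.4100 + 0.6780i → escape time 9
(row=1, col=1): c = 0.0600 + 0.6780i → escape time 9
(row=1, col=2): c = 0.5300 + 0.6780i → escape time 3
(row=1, col=3): c = 1.0000 + 0.6780i → escape time 2
(row=2, col=0): c = -0.4100 + 0.3360i → escape time 9
(row=2, col=1): c = 0.0600 + 0.3360i → escape time 9
(row=2, col=2): c = 0.5300 + 0.3360i → escape time 5
(row=2, col=3): c = 1.0000 + 0.3360i → escape time 2
(row=3, col=0): c = -0.4100 + -0.0060i → escape time 9
(row=3, col=1): c = 0.0600 + -0.0060i → escape time 9
(row=3, col=2): c = 0.5300 + -0.0060i → escape time 5
(row=3, col=3): c = 1.0000 + -0.0060i → escape time 2
(row=4, col=0): c = -0.4100 + -0.3480i → escape time 9
(row=4, col=1): c = 0.0600 + -0.3480i → escape time 9
(row=4, col=2): c = 0.5300 + -0.3480i → escape time 5
(row=4, col=3): c = 1.0000 + -0.3480i → escape time 2
(row=5, col=0): c = -0.4100 + -0.6900i → escape time 9
(row=5, col=1): c = 0.0600 + -0.6900i → escape time 9
(row=5, col=2): c = 0.5300 + -0.6900i → escape time 3
(row=5, col=3): c = 1.0000 + -0.6900i → escape time 2

Answer: 4422
9932
9952
9952
9952
9932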